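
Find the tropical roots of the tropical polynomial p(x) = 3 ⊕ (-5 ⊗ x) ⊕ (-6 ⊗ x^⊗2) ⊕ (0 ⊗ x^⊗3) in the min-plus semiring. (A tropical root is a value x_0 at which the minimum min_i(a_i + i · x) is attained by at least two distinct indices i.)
Roots: {-6, 1, 8}

Each tropical root is a break point of the lower envelope of the lines y = a_i + i · x (there are 4 lines, with slopes 0, 1, ..., 3). Only the lines that attain the minimum somewhere contribute to roots; other lines are dominated. Here the surviving (envelope) indices are i = 3, i = 2, i = 1, i = 0.
Intersections between consecutive envelope lines give the roots: for adjacent envelope indices i < j the intersection is x = (a_i − a_j) / (j − i). Reading off the sorted break points: {-6, 1, 8}.
Verification: at each break x_0, at least two indices attain the minimum of min_i(a_i + i · x_0).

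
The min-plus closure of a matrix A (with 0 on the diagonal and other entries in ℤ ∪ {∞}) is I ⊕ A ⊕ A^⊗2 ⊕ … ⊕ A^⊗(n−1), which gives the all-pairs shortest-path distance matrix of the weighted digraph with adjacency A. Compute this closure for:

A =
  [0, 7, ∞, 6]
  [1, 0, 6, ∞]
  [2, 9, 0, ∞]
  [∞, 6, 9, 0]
Closure =
  [0, 7, 13, 6]
  [1, 0, 6, 7]
  [2, 9, 0, 8]
  [7, 6, 9, 0]

This is the Floyd-Warshall all-pairs shortest-path computation. For each intermediate vertex k = 0, 1, …, 3, update dist[i][j] ← min(dist[i][j], dist[i][k] + dist[k][j]). The final matrix gives, for each (i, j), the minimum total weight of any directed path from i to j (possibly empty when i = j).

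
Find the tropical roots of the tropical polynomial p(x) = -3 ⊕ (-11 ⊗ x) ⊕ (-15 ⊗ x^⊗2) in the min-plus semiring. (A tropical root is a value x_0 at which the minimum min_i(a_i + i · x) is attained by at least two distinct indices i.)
Roots: {4, 8}

Each tropical root is a break point of the lower envelope of the lines y = a_i + i · x (there are 3 lines, with slopes 0, 1, ..., 2). Only the lines that attain the minimum somewhere contribute to roots; other lines are dominated. Here the surviving (envelope) indices are i = 2, i = 1, i = 0.
Intersections between consecutive envelope lines give the roots: for adjacent envelope indices i < j the intersection is x = (a_i − a_j) / (j − i). Reading off the sorted break points: {4, 8}.
Verification: at each break x_0, at least two indices attain the minimum of min_i(a_i + i · x_0).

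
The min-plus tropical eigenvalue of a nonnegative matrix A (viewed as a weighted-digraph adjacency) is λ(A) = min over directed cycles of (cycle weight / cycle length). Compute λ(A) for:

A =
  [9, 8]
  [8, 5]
λ(A) = 5

Enumerate directed cycles and compute their means (weight / length). Sample:
  cycle 0 → 0: weight = 9, length = 1, mean = 9/1 ≈ 9.000
  cycle 1 → 1: weight = 5, length = 1, mean = 5/1 ≈ 5.000
  cycle 0 → 1 → 0: weight = 16, length = 2, mean = 16/2 ≈ 8.000
  cycle 1 → 0 → 1: weight = 16, length = 2, mean = 16/2 ≈ 8.000
Minimum mean = 5.000, attained e.g. along the cycle 1 → 1 with weight 5 and length 1. So λ(A) = 5/1 = 5.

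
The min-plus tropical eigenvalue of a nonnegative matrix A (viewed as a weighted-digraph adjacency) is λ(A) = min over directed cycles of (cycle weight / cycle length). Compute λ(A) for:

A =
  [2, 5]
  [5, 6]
λ(A) = 2

Enumerate directed cycles and compute their means (weight / length). Sample:
  cycle 0 → 0: weight = 2, length = 1, mean = 2/1 ≈ 2.000
  cycle 1 → 1: weight = 6, length = 1, mean = 6/1 ≈ 6.000
  cycle 0 → 1 → 0: weight = 10, length = 2, mean = 10/2 ≈ 5.000
  cycle 1 → 0 → 1: weight = 10, length = 2, mean = 10/2 ≈ 5.000
Minimum mean = 2.000, attained e.g. along the cycle 0 → 0 with weight 2 and length 1. So λ(A) = 2/1 = 2.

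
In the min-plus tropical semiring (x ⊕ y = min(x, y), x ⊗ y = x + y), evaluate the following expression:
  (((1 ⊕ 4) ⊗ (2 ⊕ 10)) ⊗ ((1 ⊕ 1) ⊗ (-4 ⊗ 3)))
(((1 ⊕ 4) ⊗ (2 ⊕ 10)) ⊗ ((1 ⊕ 1) ⊗ (-4 ⊗ 3))) = 3

Expand innermost to outermost. Recall ⊕ takes the minimum of its arguments and ⊗ takes their sum. Working out the expression (((1 ⊕ 4) ⊗ (2 ⊕ 10)) ⊗ ((1 ⊕ 1) ⊗ (-4 ⊗ 3))) gives 3.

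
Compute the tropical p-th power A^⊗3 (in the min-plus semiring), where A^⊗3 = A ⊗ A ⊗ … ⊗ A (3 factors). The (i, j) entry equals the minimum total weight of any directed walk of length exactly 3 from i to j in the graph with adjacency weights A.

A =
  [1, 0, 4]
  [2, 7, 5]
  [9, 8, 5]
A^⊗3 =
  [3, 2, 6]
  [4, 3, 7]
  [11, 10, 14]

Each entry (A^⊗3)_ij equals the minimum over all length-3 walks i = v_0 → v_1 → … → v_3 = j of Σ_t A[v_t][v_{t+1}]. For example, for (i, j) = (0, 2) we minimise over 9 possible intermediate vertex sequences; the minimum is 6, attained along the walk 0 → 0 → 0 → 2.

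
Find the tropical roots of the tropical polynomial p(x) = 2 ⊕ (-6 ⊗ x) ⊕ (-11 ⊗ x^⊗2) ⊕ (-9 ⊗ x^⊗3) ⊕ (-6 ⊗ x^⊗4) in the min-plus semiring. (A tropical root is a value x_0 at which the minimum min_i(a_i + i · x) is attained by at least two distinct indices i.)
Roots: {-3, -2, 5, 8}

Each tropical root is a break point of the lower envelope of the lines y = a_i + i · x (there are 5 lines, with slopes 0, 1, ..., 4). Only the lines that attain the minimum somewhere contribute to roots; other lines are dominated. Here the surviving (envelope) indices are i = 4, i = 3, i = 2, i = 1, i = 0.
Intersections between consecutive envelope lines give the roots: for adjacent envelope indices i < j the intersection is x = (a_i − a_j) / (j − i). Reading off the sorted break points: {-3, -2, 5, 8}.
Verification: at each break x_0, at least two indices attain the minimum of min_i(a_i + i · x_0).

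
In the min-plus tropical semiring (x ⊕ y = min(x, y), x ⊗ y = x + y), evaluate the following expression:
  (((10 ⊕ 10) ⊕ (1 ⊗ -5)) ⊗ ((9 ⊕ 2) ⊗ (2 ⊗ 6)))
(((10 ⊕ 10) ⊕ (1 ⊗ -5)) ⊗ ((9 ⊕ 2) ⊗ (2 ⊗ 6))) = 6

Expand innermost to outermost. Recall ⊕ takes the minimum of its arguments and ⊗ takes their sum. Working out the expression (((10 ⊕ 10) ⊕ (1 ⊗ -5)) ⊗ ((9 ⊕ 2) ⊗ (2 ⊗ 6))) gives 6.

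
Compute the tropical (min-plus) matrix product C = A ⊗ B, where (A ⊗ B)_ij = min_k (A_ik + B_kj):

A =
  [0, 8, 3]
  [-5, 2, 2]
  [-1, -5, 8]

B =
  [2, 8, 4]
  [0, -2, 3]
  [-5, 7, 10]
A ⊗ B =
  [-2, 6, 4]
  [-3, 0, -1]
  [-5, -7, -2]

Apply the min-plus product entry-by-entry:
  C[0][0] = min over k of (A[0][0] + B[0][0] = 0 + 2 = 2, A[0][1] + B[1][0] = 8 + 0 = 8, A[0][2] + B[2][0] = 3 + -5 = -2) = -2 (attained at k = 2)
  C[0][1] = min over k of (A[0][0] + B[0][1] = 0 + 8 = 8, A[0][1] + B[1][1] = 8 + -2 = 6, A[0][2] + B[2][1] = 3 + 7 = 10) = 6 (attained at k = 1)
  C[0][2] = min over k of (A[0][0] + B[0][2] = 0 + 4 = 4, A[0][1] + B[1][2] = 8 + 3 = 11, A[0][2] + B[2][2] = 3 + 10 = 13) = 4 (attained at k = 0)
  C[1][0] = min over k of (A[1][0] + B[0][0] = -5 + 2 = -3, A[1][1] + B[1][0] = 2 + 0 = 2, A[1][2] + B[2][0] = 2 + -5 = -3) = -3 (attained at k = 0)
  C[1][1] = min over k of (A[1][0] + B[0][1] = -5 + 8 = 3, A[1][1] + B[1][1] = 2 + -2 = 0, A[1][2] + B[2][1] = 2 + 7 = 9) = 0 (attained at k = 1)
  C[1][2] = min over k of (A[1][0] + B[0][2] = -5 + 4 = -1, A[1][1] + B[1][2] = 2 + 3 = 5, A[1][2] + B[2][2] = 2 + 10 = 12) = -1 (attained at k = 0)
  C[2][0] = min over k of (A[2][0] + B[0][0] = -1 + 2 = 1, A[2][1] + B[1][0] = -5 + 0 = -5, A[2][2] + B[2][0] = 8 + -5 = 3) = -5 (attained at k = 1)
  C[2][1] = min over k of (A[2][0] + B[0][1] = -1 + 8 = 7, A[2][1] + B[1][1] = -5 + -2 = -7, A[2][2] + B[2][1] = 8 + 7 = 15) = -7 (attained at k = 1)
  C[2][2] = min over k of (A[2][0] + B[0][2] = -1 + 4 = 3, A[2][1] + B[1][2] = -5 + 3 = -2, A[2][2] + B[2][2] = 8 + 10 = 18) = -2 (attained at k = 1)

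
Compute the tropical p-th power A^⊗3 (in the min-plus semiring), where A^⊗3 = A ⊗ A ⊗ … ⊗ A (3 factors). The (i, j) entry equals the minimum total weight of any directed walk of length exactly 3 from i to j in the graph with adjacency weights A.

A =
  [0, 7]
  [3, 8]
A^⊗3 =
  [0, 7]
  [3, 10]

Each entry (A^⊗3)_ij equals the minimum over all length-3 walks i = v_0 → v_1 → … → v_3 = j of Σ_t A[v_t][v_{t+1}]. For example, for (i, j) = (0, 1) we minimise over 4 possible intermediate vertex sequences; the minimum is 7, attained along the walk 0 → 0 → 0 → 1.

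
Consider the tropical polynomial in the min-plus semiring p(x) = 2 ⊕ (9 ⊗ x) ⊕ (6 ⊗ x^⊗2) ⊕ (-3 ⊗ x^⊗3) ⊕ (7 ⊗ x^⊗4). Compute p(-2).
p(-2) = -9

A tropical monomial a ⊗ x^⊗i evaluates to a + i · x. Evaluating each term at x = -2:
  Term 0 contributes 2 + 0 · -2 = 2
  Term 1 contributes 9 + 1 · -2 = 7
  Term 2 contributes 6 + 2 · -2 = 2
  Term 3 contributes -3 + 3 · -2 = -9
  Term 4 contributes 7 + 4 · -2 = -1
p(-2) = ⊕ of these = min[2, 7, 2, -9, -1] = -9.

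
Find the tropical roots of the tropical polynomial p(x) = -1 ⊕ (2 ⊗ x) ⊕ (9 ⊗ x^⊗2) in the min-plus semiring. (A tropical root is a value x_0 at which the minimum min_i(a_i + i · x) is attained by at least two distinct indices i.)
Roots: {-7, -3}

Each tropical root is a break point of the lower envelope of the lines y = a_i + i · x (there are 3 lines, with slopes 0, 1, ..., 2). Only the lines that attain the minimum somewhere contribute to roots; other lines are dominated. Here the surviving (envelope) indices are i = 2, i = 1, i = 0.
Intersections between consecutive envelope lines give the roots: for adjacent envelope indices i < j the intersection is x = (a_i − a_j) / (j − i). Reading off the sorted break points: {-7, -3}.
Verification: at each break x_0, at least two indices attain the minimum of min_i(a_i + i · x_0).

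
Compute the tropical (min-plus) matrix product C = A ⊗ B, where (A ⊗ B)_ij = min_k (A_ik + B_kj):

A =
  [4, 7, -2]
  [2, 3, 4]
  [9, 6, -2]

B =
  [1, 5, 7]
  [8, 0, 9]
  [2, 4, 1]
A ⊗ B =
  [0, 2, -1]
  [3, 3, 5]
  [0, 2, -1]

Apply the min-plus product entry-by-entry:
  C[0][0] = min over k of (A[0][0] + B[0][0] = 4 + 1 = 5, A[0][1] + B[1][0] = 7 + 8 = 15, A[0][2] + B[2][0] = -2 + 2 = 0) = 0 (attained at k = 2)
  C[0][1] = min over k of (A[0][0] + B[0][1] = 4 + 5 = 9, A[0][1] + B[1][1] = 7 + 0 = 7, A[0][2] + B[2][1] = -2 + 4 = 2) = 2 (attained at k = 2)
  C[0][2] = min over k of (A[0][0] + B[0][2] = 4 + 7 = 11, A[0][1] + B[1][2] = 7 + 9 = 16, A[0][2] + B[2][2] = -2 + 1 = -1) = -1 (attained at k = 2)
  C[1][0] = min over k of (A[1][0] + B[0][0] = 2 + 1 = 3, A[1][1] + B[1][0] = 3 + 8 = 11, A[1][2] + B[2][0] = 4 + 2 = 6) = 3 (attained at k = 0)
  C[1][1] = min over k of (A[1][0] + B[0][1] = 2 + 5 = 7, A[1][1] + B[1][1] = 3 + 0 = 3, A[1][2] + B[2][1] = 4 + 4 = 8) = 3 (attained at k = 1)
  C[1][2] = min over k of (A[1][0] + B[0][2] = 2 + 7 = 9, A[1][1] + B[1][2] = 3 + 9 = 12, A[1][2] + B[2][2] = 4 + 1 = 5) = 5 (attained at k = 2)
  C[2][0] = min over k of (A[2][0] + B[0][0] = 9 + 1 = 10, A[2][1] + B[1][0] = 6 + 8 = 14, A[2][2] + B[2][0] = -2 + 2 = 0) = 0 (attained at k = 2)
  C[2][1] = min over k of (A[2][0] + B[0][1] = 9 + 5 = 14, A[2][1] + B[1][1] = 6 + 0 = 6, A[2][2] + B[2][1] = -2 + 4 = 2) = 2 (attained at k = 2)
  C[2][2] = min over k of (A[2][0] + B[0][2] = 9 + 7 = 16, A[2][1] + B[1][2] = 6 + 9 = 15, A[2][2] + B[2][2] = -2 + 1 = -1) = -1 (attained at k = 2)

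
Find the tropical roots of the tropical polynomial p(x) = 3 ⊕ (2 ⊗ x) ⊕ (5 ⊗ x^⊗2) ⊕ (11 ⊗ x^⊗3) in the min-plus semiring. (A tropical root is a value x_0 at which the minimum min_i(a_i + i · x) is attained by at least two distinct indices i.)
Roots: {-6, -3, 1}

Each tropical root is a break point of the lower envelope of the lines y = a_i + i · x (there are 4 lines, with slopes 0, 1, ..., 3). Only the lines that attain the minimum somewhere contribute to roots; other lines are dominated. Here the surviving (envelope) indices are i = 3, i = 2, i = 1, i = 0.
Intersections between consecutive envelope lines give the roots: for adjacent envelope indices i < j the intersection is x = (a_i − a_j) / (j − i). Reading off the sorted break points: {-6, -3, 1}.
Verification: at each break x_0, at least two indices attain the minimum of min_i(a_i + i · x_0).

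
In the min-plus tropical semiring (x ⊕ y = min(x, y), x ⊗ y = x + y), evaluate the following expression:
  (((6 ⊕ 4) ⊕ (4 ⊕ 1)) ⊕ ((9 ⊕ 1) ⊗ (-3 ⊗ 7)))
(((6 ⊕ 4) ⊕ (4 ⊕ 1)) ⊕ ((9 ⊕ 1) ⊗ (-3 ⊗ 7))) = 1

Expand innermost to outermost. Recall ⊕ takes the minimum of its arguments and ⊗ takes their sum. Working out the expression (((6 ⊕ 4) ⊕ (4 ⊕ 1)) ⊕ ((9 ⊕ 1) ⊗ (-3 ⊗ 7))) gives 1.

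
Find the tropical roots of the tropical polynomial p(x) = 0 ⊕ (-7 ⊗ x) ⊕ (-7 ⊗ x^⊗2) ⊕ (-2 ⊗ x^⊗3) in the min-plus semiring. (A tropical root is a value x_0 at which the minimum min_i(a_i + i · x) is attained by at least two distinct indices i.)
Roots: {-5, 0, 7}

Each tropical root is a break point of the lower envelope of the lines y = a_i + i · x (there are 4 lines, with slopes 0, 1, ..., 3). Only the lines that attain the minimum somewhere contribute to roots; other lines are dominated. Here the surviving (envelope) indices are i = 3, i = 2, i = 1, i = 0.
Intersections between consecutive envelope lines give the roots: for adjacent envelope indices i < j the intersection is x = (a_i − a_j) / (j − i). Reading off the sorted break points: {-5, 0, 7}.
Verification: at each break x_0, at least two indices attain the minimum of min_i(a_i + i · x_0).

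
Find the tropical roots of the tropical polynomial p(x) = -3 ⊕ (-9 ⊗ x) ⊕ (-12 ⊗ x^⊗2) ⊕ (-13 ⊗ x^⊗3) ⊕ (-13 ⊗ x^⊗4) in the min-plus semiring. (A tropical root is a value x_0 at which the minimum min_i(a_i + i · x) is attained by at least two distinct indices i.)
Roots: {0, 1, 3, 6}

Each tropical root is a break point of the lower envelope of the lines y = a_i + i · x (there are 5 lines, with slopes 0, 1, ..., 4). Only the lines that attain the minimum somewhere contribute to roots; other lines are dominated. Here the surviving (envelope) indices are i = 4, i = 3, i = 2, i = 1, i = 0.
Intersections between consecutive envelope lines give the roots: for adjacent envelope indices i < j the intersection is x = (a_i − a_j) / (j − i). Reading off the sorted break points: {0, 1, 3, 6}.
Verification: at each break x_0, at least two indices attain the minimum of min_i(a_i + i · x_0).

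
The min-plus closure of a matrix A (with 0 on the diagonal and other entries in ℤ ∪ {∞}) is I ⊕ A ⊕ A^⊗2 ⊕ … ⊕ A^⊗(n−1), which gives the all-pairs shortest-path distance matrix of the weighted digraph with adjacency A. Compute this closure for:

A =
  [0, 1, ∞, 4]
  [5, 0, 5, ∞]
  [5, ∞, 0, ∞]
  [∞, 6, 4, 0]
Closure =
  [0, 1, 6, 4]
  [5, 0, 5, 9]
  [5, 6, 0, 9]
  [9, 6, 4, 0]

This is the Floyd-Warshall all-pairs shortest-path computation. For each intermediate vertex k = 0, 1, …, 3, update dist[i][j] ← min(dist[i][j], dist[i][k] + dist[k][j]). The final matrix gives, for each (i, j), the minimum total weight of any directed path from i to j (possibly empty when i = j).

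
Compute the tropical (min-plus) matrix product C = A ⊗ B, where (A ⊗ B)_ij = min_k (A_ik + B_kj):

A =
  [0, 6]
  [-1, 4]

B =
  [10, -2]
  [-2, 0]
A ⊗ B =
  [4, -2]
  [2, -3]

Apply the min-plus product entry-by-entry:
  C[0][0] = min over k of (A[0][0] + B[0][0] = 0 + 10 = 10, A[0][1] + B[1][0] = 6 + -2 = 4) = 4 (attained at k = 1)
  C[0][1] = min over k of (A[0][0] + B[0][1] = 0 + -2 = -2, A[0][1] + B[1][1] = 6 + 0 = 6) = -2 (attained at k = 0)
  C[1][0] = min over k of (A[1][0] + B[0][0] = -1 + 10 = 9, A[1][1] + B[1][0] = 4 + -2 = 2) = 2 (attained at k = 1)
  C[1][1] = min over k of (A[1][0] + B[0][1] = -1 + -2 = -3, A[1][1] + B[1][1] = 4 + 0 = 4) = -3 (attained at k = 0)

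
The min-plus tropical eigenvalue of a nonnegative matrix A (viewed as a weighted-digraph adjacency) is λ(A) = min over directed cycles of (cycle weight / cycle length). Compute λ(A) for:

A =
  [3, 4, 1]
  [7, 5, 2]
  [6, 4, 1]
λ(A) = 1

Enumerate directed cycles and compute their means (weight / length). Sample:
  cycle 0 → 0: weight = 3, length = 1, mean = 3/1 ≈ 3.000
  cycle 1 → 1: weight = 5, length = 1, mean = 5/1 ≈ 5.000
  cycle 2 → 2: weight = 1, length = 1, mean = 1/1 ≈ 1.000
  cycle 0 → 1 → 0: weight = 11, length = 2, mean = 11/2 ≈ 5.500
  cycle 0 → 2 → 0: weight = 7, length = 2, mean = 7/2 ≈ 3.500
  cycle 1 → 0 → 1: weight = 11, length = 2, mean = 11/2 ≈ 5.500
Minimum mean = 1.000, attained e.g. along the cycle 2 → 2 with weight 1 and length 1. So λ(A) = 1/1 = 1.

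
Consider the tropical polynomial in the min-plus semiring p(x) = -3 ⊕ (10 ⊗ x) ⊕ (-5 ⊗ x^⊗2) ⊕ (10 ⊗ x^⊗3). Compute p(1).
p(1) = -3

A tropical monomial a ⊗ x^⊗i evaluates to a + i · x. Evaluating each term at x = 1:
  Term 0 contributes -3 + 0 · 1 = -3
  Term 1 contributes 10 + 1 · 1 = 11
  Term 2 contributes -5 + 2 · 1 = -3
  Term 3 contributes 10 + 3 · 1 = 13
p(1) = ⊕ of these = min[-3, 11, -3, 13] = -3.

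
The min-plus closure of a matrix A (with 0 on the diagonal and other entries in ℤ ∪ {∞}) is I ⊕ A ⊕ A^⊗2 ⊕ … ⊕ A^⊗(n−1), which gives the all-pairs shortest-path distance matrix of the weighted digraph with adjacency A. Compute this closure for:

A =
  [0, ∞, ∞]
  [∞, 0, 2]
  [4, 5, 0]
Closure =
  [0, ∞, ∞]
  [6, 0, 2]
  [4, 5, 0]

This is the Floyd-Warshall all-pairs shortest-path computation. For each intermediate vertex k = 0, 1, …, 2, update dist[i][j] ← min(dist[i][j], dist[i][k] + dist[k][j]). The final matrix gives, for each (i, j), the minimum total weight of any directed path from i to j (possibly empty when i = j).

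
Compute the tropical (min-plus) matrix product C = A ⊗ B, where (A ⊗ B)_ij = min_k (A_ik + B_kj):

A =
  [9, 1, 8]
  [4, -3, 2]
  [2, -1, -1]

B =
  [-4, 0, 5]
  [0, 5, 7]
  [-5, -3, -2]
A ⊗ B =
  [1, 5, 6]
  [-3, -1, 0]
  [-6, -4, -3]

Apply the min-plus product entry-by-entry:
  C[0][0] = min over k of (A[0][0] + B[0][0] = 9 + -4 = 5, A[0][1] + B[1][0] = 1 + 0 = 1, A[0][2] + B[2][0] = 8 + -5 = 3) = 1 (attained at k = 1)
  C[0][1] = min over k of (A[0][0] + B[0][1] = 9 + 0 = 9, A[0][1] + B[1][1] = 1 + 5 = 6, A[0][2] + B[2][1] = 8 + -3 = 5) = 5 (attained at k = 2)
  C[0][2] = min over k of (A[0][0] + B[0][2] = 9 + 5 = 14, A[0][1] + B[1][2] = 1 + 7 = 8, A[0][2] + B[2][2] = 8 + -2 = 6) = 6 (attained at k = 2)
  C[1][0] = min over k of (A[1][0] + B[0][0] = 4 + -4 = 0, A[1][1] + B[1][0] = -3 + 0 = -3, A[1][2] + B[2][0] = 2 + -5 = -3) = -3 (attained at k = 1)
  C[1][1] = min over k of (A[1][0] + B[0][1] = 4 + 0 = 4, A[1][1] + B[1][1] = -3 + 5 = 2, A[1][2] + B[2][1] = 2 + -3 = -1) = -1 (attained at k = 2)
  C[1][2] = min over k of (A[1][0] + B[0][2] = 4 + 5 = 9, A[1][1] + B[1][2] = -3 + 7 = 4, A[1][2] + B[2][2] = 2 + -2 = 0) = 0 (attained at k = 2)
  C[2][0] = min over k of (A[2][0] + B[0][0] = 2 + -4 = -2, A[2][1] + B[1][0] = -1 + 0 = -1, A[2][2] + B[2][0] = -1 + -5 = -6) = -6 (attained at k = 2)
  C[2][1] = min over k of (A[2][0] + B[0][1] = 2 + 0 = 2, A[2][1] + B[1][1] = -1 + 5 = 4, A[2][2] + B[2][1] = -1 + -3 = -4) = -4 (attained at k = 2)
  C[2][2] = min over k of (A[2][0] + B[0][2] = 2 + 5 = 7, A[2][1] + B[1][2] = -1 + 7 = 6, A[2][2] + B[2][2] = -1 + -2 = -3) = -3 (attained at k = 2)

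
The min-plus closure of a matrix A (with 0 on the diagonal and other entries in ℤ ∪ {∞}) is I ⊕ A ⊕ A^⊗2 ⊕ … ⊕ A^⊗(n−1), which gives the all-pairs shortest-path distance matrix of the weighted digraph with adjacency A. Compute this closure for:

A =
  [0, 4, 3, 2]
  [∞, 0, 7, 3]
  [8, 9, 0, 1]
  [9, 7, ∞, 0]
Closure =
  [0, 4, 3, 2]
  [12, 0, 7, 3]
  [8, 8, 0, 1]
  [9, 7, 12, 0]

This is the Floyd-Warshall all-pairs shortest-path computation. For each intermediate vertex k = 0, 1, …, 3, update dist[i][j] ← min(dist[i][j], dist[i][k] + dist[k][j]). The final matrix gives, for each (i, j), the minimum total weight of any directed path from i to j (possibly empty when i = j).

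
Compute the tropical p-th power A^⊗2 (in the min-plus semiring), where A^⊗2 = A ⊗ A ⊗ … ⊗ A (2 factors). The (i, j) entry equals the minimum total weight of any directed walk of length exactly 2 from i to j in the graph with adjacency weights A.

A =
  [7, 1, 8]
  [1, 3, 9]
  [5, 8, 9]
A^⊗2 =
  [2, 4, 10]
  [4, 2, 9]
  [9, 6, 13]

Each entry (A^⊗2)_ij equals the minimum over all length-2 walks i = v_0 → v_1 → … → v_2 = j of Σ_t A[v_t][v_{t+1}]. For example, for (i, j) = (0, 2) we minimise over 3 possible intermediate vertex sequences; the minimum is 10, attained along the walk 0 → 1 → 2.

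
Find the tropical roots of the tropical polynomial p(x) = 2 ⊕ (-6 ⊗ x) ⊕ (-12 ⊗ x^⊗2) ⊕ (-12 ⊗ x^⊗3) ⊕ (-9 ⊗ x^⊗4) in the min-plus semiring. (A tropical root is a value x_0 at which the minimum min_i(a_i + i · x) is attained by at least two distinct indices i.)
Roots: {-3, 0, 6, 8}

Each tropical root is a break point of the lower envelope of the lines y = a_i + i · x (there are 5 lines, with slopes 0, 1, ..., 4). Only the lines that attain the minimum somewhere contribute to roots; other lines are dominated. Here the surviving (envelope) indices are i = 4, i = 3, i = 2, i = 1, i = 0.
Intersections between consecutive envelope lines give the roots: for adjacent envelope indices i < j the intersection is x = (a_i − a_j) / (j − i). Reading off the sorted break points: {-3, 0, 6, 8}.
Verification: at each break x_0, at least two indices attain the minimum of min_i(a_i + i · x_0).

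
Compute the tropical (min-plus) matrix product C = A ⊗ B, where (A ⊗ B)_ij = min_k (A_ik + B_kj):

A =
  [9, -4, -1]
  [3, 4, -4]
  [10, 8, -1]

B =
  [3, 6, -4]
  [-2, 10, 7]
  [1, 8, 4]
A ⊗ B =
  [-6, 6, 3]
  [-3, 4, -1]
  [0, 7, 3]

Apply the min-plus product entry-by-entry:
  C[0][0] = min over k of (A[0][0] + B[0][0] = 9 + 3 = 12, A[0][1] + B[1][0] = -4 + -2 = -6, A[0][2] + B[2][0] = -1 + 1 = 0) = -6 (attained at k = 1)
  C[0][1] = min over k of (A[0][0] + B[0][1] = 9 + 6 = 15, A[0][1] + B[1][1] = -4 + 10 = 6, A[0][2] + B[2][1] = -1 + 8 = 7) = 6 (attained at k = 1)
  C[0][2] = min over k of (A[0][0] + B[0][2] = 9 + -4 = 5, A[0][1] + B[1][2] = -4 + 7 = 3, A[0][2] + B[2][2] = -1 + 4 = 3) = 3 (attained at k = 1)
  C[1][0] = min over k of (A[1][0] + B[0][0] = 3 + 3 = 6, A[1][1] + B[1][0] = 4 + -2 = 2, A[1][2] + B[2][0] = -4 + 1 = -3) = -3 (attained at k = 2)
  C[1][1] = min over k of (A[1][0] + B[0][1] = 3 + 6 = 9, A[1][1] + B[1][1] = 4 + 10 = 14, A[1][2] + B[2][1] = -4 + 8 = 4) = 4 (attained at k = 2)
  C[1][2] = min over k of (A[1][0] + B[0][2] = 3 + -4 = -1, A[1][1] + B[1][2] = 4 + 7 = 11, A[1][2] + B[2][2] = -4 + 4 = 0) = -1 (attained at k = 0)
  C[2][0] = min over k of (A[2][0] + B[0][0] = 10 + 3 = 13, A[2][1] + B[1][0] = 8 + -2 = 6, A[2][2] + B[2][0] = -1 + 1 = 0) = 0 (attained at k = 2)
  C[2][1] = min over k of (A[2][0] + B[0][1] = 10 + 6 = 16, A[2][1] + B[1][1] = 8 + 10 = 18, A[2][2] + B[2][1] = -1 + 8 = 7) = 7 (attained at k = 2)
  C[2][2] = min over k of (A[2][0] + B[0][2] = 10 + -4 = 6, A[2][1] + B[1][2] = 8 + 7 = 15, A[2][2] + B[2][2] = -1 + 4 = 3) = 3 (attained at k = 2)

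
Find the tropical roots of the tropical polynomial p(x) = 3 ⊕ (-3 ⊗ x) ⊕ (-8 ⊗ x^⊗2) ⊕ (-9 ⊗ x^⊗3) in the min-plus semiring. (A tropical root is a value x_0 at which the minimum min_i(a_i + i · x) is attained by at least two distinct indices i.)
Roots: {1, 5, 6}

Each tropical root is a break point of the lower envelope of the lines y = a_i + i · x (there are 4 lines, with slopes 0, 1, ..., 3). Only the lines that attain the minimum somewhere contribute to roots; other lines are dominated. Here the surviving (envelope) indices are i = 3, i = 2, i = 1, i = 0.
Intersections between consecutive envelope lines give the roots: for adjacent envelope indices i < j the intersection is x = (a_i − a_j) / (j − i). Reading off the sorted break points: {1, 5, 6}.
Verification: at each break x_0, at least two indices attain the minimum of min_i(a_i + i · x_0).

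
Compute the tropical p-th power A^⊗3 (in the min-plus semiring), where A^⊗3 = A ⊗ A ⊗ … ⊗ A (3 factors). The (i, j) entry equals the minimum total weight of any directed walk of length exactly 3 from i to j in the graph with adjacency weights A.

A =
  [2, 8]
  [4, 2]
A^⊗3 =
  [6, 12]
  [8, 6]

Each entry (A^⊗3)_ij equals the minimum over all length-3 walks i = v_0 → v_1 → … → v_3 = j of Σ_t A[v_t][v_{t+1}]. For example, for (i, j) = (0, 1) we minimise over 4 possible intermediate vertex sequences; the minimum is 12, attained along the walk 0 → 0 → 0 → 1.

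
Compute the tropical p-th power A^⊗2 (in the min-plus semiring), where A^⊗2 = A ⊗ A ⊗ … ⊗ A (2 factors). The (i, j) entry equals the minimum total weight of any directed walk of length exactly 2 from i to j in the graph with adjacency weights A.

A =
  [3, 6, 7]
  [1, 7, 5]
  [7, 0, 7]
A^⊗2 =
  [6, 7, 10]
  [4, 5, 8]
  [1, 7, 5]

Each entry (A^⊗2)_ij equals the minimum over all length-2 walks i = v_0 → v_1 → … → v_2 = j of Σ_t A[v_t][v_{t+1}]. For example, for (i, j) = (0, 2) we minimise over 3 possible intermediate vertex sequences; the minimum is 10, attained along the walk 0 → 0 → 2.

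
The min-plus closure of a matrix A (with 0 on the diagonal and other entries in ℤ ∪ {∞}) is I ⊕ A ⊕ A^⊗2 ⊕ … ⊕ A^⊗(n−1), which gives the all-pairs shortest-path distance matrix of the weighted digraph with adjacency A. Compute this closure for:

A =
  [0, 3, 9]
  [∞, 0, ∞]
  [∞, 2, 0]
Closure =
  [0, 3, 9]
  [∞, 0, ∞]
  [∞, 2, 0]

This is the Floyd-Warshall all-pairs shortest-path computation. For each intermediate vertex k = 0, 1, …, 2, update dist[i][j] ← min(dist[i][j], dist[i][k] + dist[k][j]). The final matrix gives, for each (i, j), the minimum total weight of any directed path from i to j (possibly empty when i = j).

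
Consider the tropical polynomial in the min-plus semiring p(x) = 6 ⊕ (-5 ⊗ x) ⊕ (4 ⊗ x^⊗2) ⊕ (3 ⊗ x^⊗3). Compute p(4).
p(4) = -1

A tropical monomial a ⊗ x^⊗i evaluates to a + i · x. Evaluating each term at x = 4:
  Term 0 contributes 6 + 0 · 4 = 6
  Term 1 contributes -5 + 1 · 4 = -1
  Term 2 contributes 4 + 2 · 4 = 12
  Term 3 contributes 3 + 3 · 4 = 15
p(4) = ⊕ of these = min[6, -1, 12, 15] = -1.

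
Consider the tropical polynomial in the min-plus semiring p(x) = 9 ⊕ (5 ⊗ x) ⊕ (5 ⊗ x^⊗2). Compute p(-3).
p(-3) = -1

A tropical monomial a ⊗ x^⊗i evaluates to a + i · x. Evaluating each term at x = -3:
  Term 0 contributes 9 + 0 · -3 = 9
  Term 1 contributes 5 + 1 · -3 = 2
  Term 2 contributes 5 + 2 · -3 = -1
p(-3) = ⊕ of these = min[9, 2, -1] = -1.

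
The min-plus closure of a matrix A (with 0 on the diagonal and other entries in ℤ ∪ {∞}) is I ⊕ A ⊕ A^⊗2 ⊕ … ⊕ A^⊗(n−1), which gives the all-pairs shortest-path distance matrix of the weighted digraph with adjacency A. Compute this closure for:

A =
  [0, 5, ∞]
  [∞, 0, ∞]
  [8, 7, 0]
Closure =
  [0, 5, ∞]
  [∞, 0, ∞]
  [8, 7, 0]

This is the Floyd-Warshall all-pairs shortest-path computation. For each intermediate vertex k = 0, 1, …, 2, update dist[i][j] ← min(dist[i][j], dist[i][k] + dist[k][j]). The final matrix gives, for each (i, j), the minimum total weight of any directed path from i to j (possibly empty when i = j).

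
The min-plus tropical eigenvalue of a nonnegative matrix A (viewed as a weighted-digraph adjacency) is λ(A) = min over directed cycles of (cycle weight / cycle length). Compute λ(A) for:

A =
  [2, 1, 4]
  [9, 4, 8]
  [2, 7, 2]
λ(A) = 2

Enumerate directed cycles and compute their means (weight / length). Sample:
  cycle 0 → 0: weight = 2, length = 1, mean = 2/1 ≈ 2.000
  cycle 1 → 1: weight = 4, length = 1, mean = 4/1 ≈ 4.000
  cycle 2 → 2: weight = 2, length = 1, mean = 2/1 ≈ 2.000
  cycle 0 → 1 → 0: weight = 10, length = 2, mean = 10/2 ≈ 5.000
  cycle 0 → 2 → 0: weight = 6, length = 2, mean = 6/2 ≈ 3.000
  cycle 1 → 0 → 1: weight = 10, length = 2, mean = 10/2 ≈ 5.000
Minimum mean = 2.000, attained e.g. along the cycle 0 → 0 with weight 2 and length 1. So λ(A) = 2/1 = 2.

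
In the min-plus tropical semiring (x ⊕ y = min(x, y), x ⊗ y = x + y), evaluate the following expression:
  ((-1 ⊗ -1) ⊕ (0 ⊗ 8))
((-1 ⊗ -1) ⊕ (0 ⊗ 8)) = -2

Expand innermost to outermost. Recall ⊕ takes the minimum of its arguments and ⊗ takes their sum. Working out the expression ((-1 ⊗ -1) ⊕ (0 ⊗ 8)) gives -2.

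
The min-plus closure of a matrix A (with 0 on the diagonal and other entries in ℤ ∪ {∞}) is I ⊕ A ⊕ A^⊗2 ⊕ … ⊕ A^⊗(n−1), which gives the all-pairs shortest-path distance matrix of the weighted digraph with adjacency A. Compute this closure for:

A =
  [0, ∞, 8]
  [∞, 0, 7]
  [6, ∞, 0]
Closure =
  [0, ∞, 8]
  [13, 0, 7]
  [6, ∞, 0]

This is the Floyd-Warshall all-pairs shortest-path computation. For each intermediate vertex k = 0, 1, …, 2, update dist[i][j] ← min(dist[i][j], dist[i][k] + dist[k][j]). The final matrix gives, for each (i, j), the minimum total weight of any directed path from i to j (possibly empty when i = j).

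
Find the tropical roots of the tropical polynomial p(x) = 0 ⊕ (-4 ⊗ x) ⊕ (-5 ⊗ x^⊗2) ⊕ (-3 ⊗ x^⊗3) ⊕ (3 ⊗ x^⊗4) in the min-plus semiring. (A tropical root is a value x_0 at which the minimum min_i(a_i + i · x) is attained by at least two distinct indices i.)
Roots: {-6, -2, 1, 4}

Each tropical root is a break point of the lower envelope of the lines y = a_i + i · x (there are 5 lines, with slopes 0, 1, ..., 4). Only the lines that attain the minimum somewhere contribute to roots; other lines are dominated. Here the surviving (envelope) indices are i = 4, i = 3, i = 2, i = 1, i = 0.
Intersections between consecutive envelope lines give the roots: for adjacent envelope indices i < j the intersection is x = (a_i − a_j) / (j − i). Reading off the sorted break points: {-6, -2, 1, 4}.
Verification: at each break x_0, at least two indices attain the minimum of min_i(a_i + i · x_0).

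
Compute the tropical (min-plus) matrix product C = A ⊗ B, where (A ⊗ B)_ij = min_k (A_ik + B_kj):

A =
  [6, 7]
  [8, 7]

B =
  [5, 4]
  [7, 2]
A ⊗ B =
  [11, 9]
  [13, 9]

Apply the min-plus product entry-by-entry:
  C[0][0] = min over k of (A[0][0] + B[0][0] = 6 + 5 = 11, A[0][1] + B[1][0] = 7 + 7 = 14) = 11 (attained at k = 0)
  C[0][1] = min over k of (A[0][0] + B[0][1] = 6 + 4 = 10, A[0][1] + B[1][1] = 7 + 2 = 9) = 9 (attained at k = 1)
  C[1][0] = min over k of (A[1][0] + B[0][0] = 8 + 5 = 13, A[1][1] + B[1][0] = 7 + 7 = 14) = 13 (attained at k = 0)
  C[1][1] = min over k of (A[1][0] + B[0][1] = 8 + 4 = 12, A[1][1] + B[1][1] = 7 + 2 = 9) = 9 (attained at k = 1)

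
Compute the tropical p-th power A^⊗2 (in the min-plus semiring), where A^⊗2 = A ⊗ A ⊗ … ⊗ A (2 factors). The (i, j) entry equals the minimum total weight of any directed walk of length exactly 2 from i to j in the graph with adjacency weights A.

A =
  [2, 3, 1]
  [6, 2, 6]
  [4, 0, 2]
A^⊗2 =
  [4, 1, 3]
  [8, 4, 7]
  [6, 2, 4]

Each entry (A^⊗2)_ij equals the minimum over all length-2 walks i = v_0 → v_1 → … → v_2 = j of Σ_t A[v_t][v_{t+1}]. For example, for (i, j) = (0, 2) we minimise over 3 possible intermediate vertex sequences; the minimum is 3, attained along the walk 0 → 0 → 2.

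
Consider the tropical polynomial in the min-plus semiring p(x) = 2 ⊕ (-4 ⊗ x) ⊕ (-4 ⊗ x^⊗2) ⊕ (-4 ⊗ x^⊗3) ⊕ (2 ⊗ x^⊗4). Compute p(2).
p(2) = -2

A tropical monomial a ⊗ x^⊗i evaluates to a + i · x. Evaluating each term at x = 2:
  Term 0 contributes 2 + 0 · 2 = 2
  Term 1 contributes -4 + 1 · 2 = -2
  Term 2 contributes -4 + 2 · 2 = 0
  Term 3 contributes -4 + 3 · 2 = 2
  Term 4 contributes 2 + 4 · 2 = 10
p(2) = ⊕ of these = min[2, -2, 0, 2, 10] = -2.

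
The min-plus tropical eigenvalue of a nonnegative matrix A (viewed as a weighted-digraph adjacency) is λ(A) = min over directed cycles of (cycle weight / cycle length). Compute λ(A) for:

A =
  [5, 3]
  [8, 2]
λ(A) = 2

Enumerate directed cycles and compute their means (weight / length). Sample:
  cycle 0 → 0: weight = 5, length = 1, mean = 5/1 ≈ 5.000
  cycle 1 → 1: weight = 2, length = 1, mean = 2/1 ≈ 2.000
  cycle 0 → 1 → 0: weight = 11, length = 2, mean = 11/2 ≈ 5.500
  cycle 1 → 0 → 1: weight = 11, length = 2, mean = 11/2 ≈ 5.500
Minimum mean = 2.000, attained e.g. along the cycle 1 → 1 with weight 2 and length 1. So λ(A) = 2/1 = 2.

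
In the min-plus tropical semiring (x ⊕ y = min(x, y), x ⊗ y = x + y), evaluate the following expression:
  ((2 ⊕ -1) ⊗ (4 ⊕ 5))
((2 ⊕ -1) ⊗ (4 ⊕ 5)) = 3

Expand innermost to outermost. Recall ⊕ takes the minimum of its arguments and ⊗ takes their sum. Working out the expression ((2 ⊕ -1) ⊗ (4 ⊕ 5)) gives 3.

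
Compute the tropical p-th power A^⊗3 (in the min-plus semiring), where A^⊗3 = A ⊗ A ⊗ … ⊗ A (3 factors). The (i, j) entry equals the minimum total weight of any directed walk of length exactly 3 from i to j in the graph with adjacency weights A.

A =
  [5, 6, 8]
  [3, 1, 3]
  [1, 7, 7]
A^⊗3 =
  [10, 8, 10]
  [5, 3, 5]
  [10, 8, 10]

Each entry (A^⊗3)_ij equals the minimum over all length-3 walks i = v_0 → v_1 → … → v_3 = j of Σ_t A[v_t][v_{t+1}]. For example, for (i, j) = (0, 2) we minimise over 9 possible intermediate vertex sequences; the minimum is 10, attained along the walk 0 → 1 → 1 → 2.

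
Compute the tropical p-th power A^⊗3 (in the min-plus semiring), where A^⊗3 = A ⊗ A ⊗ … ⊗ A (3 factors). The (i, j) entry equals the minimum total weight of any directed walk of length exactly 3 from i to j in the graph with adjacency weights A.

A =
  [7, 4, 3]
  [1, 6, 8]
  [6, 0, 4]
A^⊗3 =
  [4, 7, 8]
  [6, 4, 8]
  [5, 5, 4]

Each entry (A^⊗3)_ij equals the minimum over all length-3 walks i = v_0 → v_1 → … → v_3 = j of Σ_t A[v_t][v_{t+1}]. For example, for (i, j) = (0, 2) we minimise over 9 possible intermediate vertex sequences; the minimum is 8, attained along the walk 0 → 1 → 0 → 2.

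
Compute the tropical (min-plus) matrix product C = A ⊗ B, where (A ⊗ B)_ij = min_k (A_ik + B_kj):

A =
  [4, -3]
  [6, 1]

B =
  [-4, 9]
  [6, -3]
A ⊗ B =
  [0, -6]
  [2, -2]

Apply the min-plus product entry-by-entry:
  C[0][0] = min over k of (A[0][0] + B[0][0] = 4 + -4 = 0, A[0][1] + B[1][0] = -3 + 6 = 3) = 0 (attained at k = 0)
  C[0][1] = min over k of (A[0][0] + B[0][1] = 4 + 9 = 13, A[0][1] + B[1][1] = -3 + -3 = -6) = -6 (attained at k = 1)
  C[1][0] = min over k of (A[1][0] + B[0][0] = 6 + -4 = 2, A[1][1] + B[1][0] = 1 + 6 = 7) = 2 (attained at k = 0)
  C[1][1] = min over k of (A[1][0] + B[0][1] = 6 + 9 = 15, A[1][1] + B[1][1] = 1 + -3 = -2) = -2 (attained at k = 1)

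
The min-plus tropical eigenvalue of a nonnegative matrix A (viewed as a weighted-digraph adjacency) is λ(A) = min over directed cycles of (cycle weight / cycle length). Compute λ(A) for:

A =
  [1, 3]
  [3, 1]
λ(A) = 1

Enumerate directed cycles and compute their means (weight / length). Sample:
  cycle 0 → 0: weight = 1, length = 1, mean = 1/1 ≈ 1.000
  cycle 1 → 1: weight = 1, length = 1, mean = 1/1 ≈ 1.000
  cycle 0 → 1 → 0: weight = 6, length = 2, mean = 6/2 ≈ 3.000
  cycle 1 → 0 → 1: weight = 6, length = 2, mean = 6/2 ≈ 3.000
Minimum mean = 1.000, attained e.g. along the cycle 0 → 0 with weight 1 and length 1. So λ(A) = 1/1 = 1.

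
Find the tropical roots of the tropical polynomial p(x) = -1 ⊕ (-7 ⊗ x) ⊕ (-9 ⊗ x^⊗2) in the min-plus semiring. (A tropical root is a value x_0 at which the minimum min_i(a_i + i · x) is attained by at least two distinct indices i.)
Roots: {2, 6}

Each tropical root is a break point of the lower envelope of the lines y = a_i + i · x (there are 3 lines, with slopes 0, 1, ..., 2). Only the lines that attain the minimum somewhere contribute to roots; other lines are dominated. Here the surviving (envelope) indices are i = 2, i = 1, i = 0.
Intersections between consecutive envelope lines give the roots: for adjacent envelope indices i < j the intersection is x = (a_i − a_j) / (j − i). Reading off the sorted break points: {2, 6}.
Verification: at each break x_0, at least two indices attain the minimum of min_i(a_i + i · x_0).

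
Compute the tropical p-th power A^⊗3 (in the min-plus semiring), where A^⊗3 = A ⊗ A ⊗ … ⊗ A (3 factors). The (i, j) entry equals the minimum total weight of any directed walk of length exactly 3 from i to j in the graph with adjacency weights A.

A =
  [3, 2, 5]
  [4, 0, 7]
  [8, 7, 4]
A^⊗3 =
  [6, 2, 9]
  [4, 0, 7]
  [11, 7, 12]

Each entry (A^⊗3)_ij equals the minimum over all length-3 walks i = v_0 → v_1 → … → v_3 = j of Σ_t A[v_t][v_{t+1}]. For example, for (i, j) = (0, 2) we minimise over 9 possible intermediate vertex sequences; the minimum is 9, attained along the walk 0 → 1 → 1 → 2.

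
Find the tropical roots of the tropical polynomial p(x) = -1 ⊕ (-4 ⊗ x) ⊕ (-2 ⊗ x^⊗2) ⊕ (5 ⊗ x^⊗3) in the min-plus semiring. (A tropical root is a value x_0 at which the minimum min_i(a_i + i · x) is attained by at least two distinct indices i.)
Roots: {-7, -2, 3}

Each tropical root is a break point of the lower envelope of the lines y = a_i + i · x (there are 4 lines, with slopes 0, 1, ..., 3). Only the lines that attain the minimum somewhere contribute to roots; other lines are dominated. Here the surviving (envelope) indices are i = 3, i = 2, i = 1, i = 0.
Intersections between consecutive envelope lines give the roots: for adjacent envelope indices i < j the intersection is x = (a_i − a_j) / (j − i). Reading off the sorted break points: {-7, -2, 3}.
Verification: at each break x_0, at least two indices attain the minimum of min_i(a_i + i · x_0).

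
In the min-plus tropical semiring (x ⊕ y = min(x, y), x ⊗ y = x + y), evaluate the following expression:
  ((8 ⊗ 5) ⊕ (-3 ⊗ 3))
((8 ⊗ 5) ⊕ (-3 ⊗ 3)) = 0

Expand innermost to outermost. Recall ⊕ takes the minimum of its arguments and ⊗ takes their sum. Working out the expression ((8 ⊗ 5) ⊕ (-3 ⊗ 3)) gives 0.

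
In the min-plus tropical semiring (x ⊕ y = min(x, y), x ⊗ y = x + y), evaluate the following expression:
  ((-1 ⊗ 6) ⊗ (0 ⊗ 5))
((-1 ⊗ 6) ⊗ (0 ⊗ 5)) = 10

Expand innermost to outermost. Recall ⊕ takes the minimum of its arguments and ⊗ takes their sum. Working out the expression ((-1 ⊗ 6) ⊗ (0 ⊗ 5)) gives 10.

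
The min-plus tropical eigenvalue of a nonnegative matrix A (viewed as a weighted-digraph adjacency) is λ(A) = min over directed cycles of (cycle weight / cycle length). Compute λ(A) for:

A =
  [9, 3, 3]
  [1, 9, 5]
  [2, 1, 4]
λ(A) = 5/3

Enumerate directed cycles and compute their means (weight / length). Sample:
  cycle 0 → 0: weight = 9, length = 1, mean = 9/1 ≈ 9.000
  cycle 1 → 1: weight = 9, length = 1, mean = 9/1 ≈ 9.000
  cycle 2 → 2: weight = 4, length = 1, mean = 4/1 ≈ 4.000
  cycle 0 → 1 → 0: weight = 4, length = 2, mean = 4/2 ≈ 2.000
  cycle 0 → 2 → 0: weight = 5, length = 2, mean = 5/2 ≈ 2.500
  cycle 1 → 0 → 1: weight = 4, length = 2, mean = 4/2 ≈ 2.000
Minimum mean = 1.667, attained e.g. along the cycle 0 → 2 → 1 → 0 with weight 5 and length 3. So λ(A) = 5/3 = 5/3.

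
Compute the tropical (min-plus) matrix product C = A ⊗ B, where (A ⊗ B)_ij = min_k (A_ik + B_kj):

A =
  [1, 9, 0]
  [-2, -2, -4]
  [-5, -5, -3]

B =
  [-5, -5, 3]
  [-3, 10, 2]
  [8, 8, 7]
A ⊗ B =
  [-4, -4, 4]
  [-7, -7, 0]
  [-10, -10, -3]

Apply the min-plus product entry-by-entry:
  C[0][0] = min over k of (A[0][0] + B[0][0] = 1 + -5 = -4, A[0][1] + B[1][0] = 9 + -3 = 6, A[0][2] + B[2][0] = 0 + 8 = 8) = -4 (attained at k = 0)
  C[0][1] = min over k of (A[0][0] + B[0][1] = 1 + -5 = -4, A[0][1] + B[1][1] = 9 + 10 = 19, A[0][2] + B[2][1] = 0 + 8 = 8) = -4 (attained at k = 0)
  C[0][2] = min over k of (A[0][0] + B[0][2] = 1 + 3 = 4, A[0][1] + B[1][2] = 9 + 2 = 11, A[0][2] + B[2][2] = 0 + 7 = 7) = 4 (attained at k = 0)
  C[1][0] = min over k of (A[1][0] + B[0][0] = -2 + -5 = -7, A[1][1] + B[1][0] = -2 + -3 = -5, A[1][2] + B[2][0] = -4 + 8 = 4) = -7 (attained at k = 0)
  C[1][1] = min over k of (A[1][0] + B[0][1] = -2 + -5 = -7, A[1][1] + B[1][1] = -2 + 10 = 8, A[1][2] + B[2][1] = -4 + 8 = 4) = -7 (attained at k = 0)
  C[1][2] = min over k of (A[1][0] + B[0][2] = -2 + 3 = 1, A[1][1] + B[1][2] = -2 + 2 = 0, A[1][2] + B[2][2] = -4 + 7 = 3) = 0 (attained at k = 1)
  C[2][0] = min over k of (A[2][0] + B[0][0] = -5 + -5 = -10, A[2][1] + B[1][0] = -5 + -3 = -8, A[2][2] + B[2][0] = -3 + 8 = 5) = -10 (attained at k = 0)
  C[2][1] = min over k of (A[2][0] + B[0][1] = -5 + -5 = -10, A[2][1] + B[1][1] = -5 + 10 = 5, A[2][2] + B[2][1] = -3 + 8 = 5) = -10 (attained at k = 0)
  C[2][2] = min over k of (A[2][0] + B[0][2] = -5 + 3 = -2, A[2][1] + B[1][2] = -5 + 2 = -3, A[2][2] + B[2][2] = -3 + 7 = 4) = -3 (attained at k = 1)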